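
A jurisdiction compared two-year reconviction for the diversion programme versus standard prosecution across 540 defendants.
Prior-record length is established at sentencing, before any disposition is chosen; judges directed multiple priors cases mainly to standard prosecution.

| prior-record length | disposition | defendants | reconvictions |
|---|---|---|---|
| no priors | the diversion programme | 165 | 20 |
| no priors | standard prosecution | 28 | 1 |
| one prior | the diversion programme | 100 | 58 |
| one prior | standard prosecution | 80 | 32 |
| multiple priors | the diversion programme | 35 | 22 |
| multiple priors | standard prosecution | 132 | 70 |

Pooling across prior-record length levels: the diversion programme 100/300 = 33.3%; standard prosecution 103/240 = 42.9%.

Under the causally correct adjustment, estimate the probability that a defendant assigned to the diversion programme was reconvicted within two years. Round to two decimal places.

0.43

Prior-record length differs across dispositions for reasons unrelated to any effect of the disposition itself, and it separately predicts the outcome — a classic confounder. We must compare within prior-record length levels.
Standardising the diversion programme to the population prior-record length mix: 0.357·20/165 + 0.333·58/100 + 0.309·22/35 = 0.431.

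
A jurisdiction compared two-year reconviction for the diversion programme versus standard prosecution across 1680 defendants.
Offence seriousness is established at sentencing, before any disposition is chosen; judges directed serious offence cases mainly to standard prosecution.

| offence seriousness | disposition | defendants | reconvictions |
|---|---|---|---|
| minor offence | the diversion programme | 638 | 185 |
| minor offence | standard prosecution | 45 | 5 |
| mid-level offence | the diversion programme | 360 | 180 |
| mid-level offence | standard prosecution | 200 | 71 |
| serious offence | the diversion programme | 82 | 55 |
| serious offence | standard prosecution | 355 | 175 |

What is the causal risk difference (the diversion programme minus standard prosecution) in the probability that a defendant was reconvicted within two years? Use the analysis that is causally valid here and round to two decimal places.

The stratified and pooled comparisons disagree (standard prosecution wins within each offence seriousness; the diversion programme wins overall), so the answer turns on the causal role of offence seriousness.
Nothing the disposition does changes offence seriousness; the imbalance is an allocation artefact. With offence seriousness also predicting the outcome, the pooled figure is confounded, and the within-stratum comparison is the causal one.
Adjusting over the population distribution of offence seriousness: 0.407·(0.290−0.111) + 0.333·(0.500−0.355) + 0.260·(0.671−0.493) = +0.167.

+0.17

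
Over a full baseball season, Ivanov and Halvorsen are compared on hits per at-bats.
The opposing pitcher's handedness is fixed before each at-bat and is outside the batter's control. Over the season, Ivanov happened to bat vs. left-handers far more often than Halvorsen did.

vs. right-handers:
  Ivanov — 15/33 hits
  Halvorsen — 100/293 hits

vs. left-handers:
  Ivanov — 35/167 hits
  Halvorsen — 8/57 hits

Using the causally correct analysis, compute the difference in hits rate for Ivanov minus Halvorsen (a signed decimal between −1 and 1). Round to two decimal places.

+0.10

Nothing the player does changes pitcher handedness; the imbalance is an allocation artefact. With pitcher handedness also predicting the outcome, the pooled figure is confounded, and the within-stratum comparison is the causal one.
Adjusting over the population distribution of pitcher handedness: 0.593·(0.455−0.341) + 0.407·(0.210−0.140) = +0.095.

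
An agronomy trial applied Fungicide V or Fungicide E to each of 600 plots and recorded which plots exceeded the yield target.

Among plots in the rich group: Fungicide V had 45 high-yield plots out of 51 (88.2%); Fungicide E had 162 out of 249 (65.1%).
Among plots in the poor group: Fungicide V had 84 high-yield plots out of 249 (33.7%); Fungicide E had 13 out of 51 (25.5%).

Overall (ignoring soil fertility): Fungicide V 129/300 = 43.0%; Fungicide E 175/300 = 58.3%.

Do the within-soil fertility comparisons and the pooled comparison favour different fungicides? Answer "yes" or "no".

yes

Within each soil fertility level (rich 88.2% vs 65.1%; poor 33.7% vs 25.5%), Fungicide V has the higher rate every time. Pooled: 43.0% vs 58.3% — Fungicide E has the higher rate overall. The two comparisons disagree.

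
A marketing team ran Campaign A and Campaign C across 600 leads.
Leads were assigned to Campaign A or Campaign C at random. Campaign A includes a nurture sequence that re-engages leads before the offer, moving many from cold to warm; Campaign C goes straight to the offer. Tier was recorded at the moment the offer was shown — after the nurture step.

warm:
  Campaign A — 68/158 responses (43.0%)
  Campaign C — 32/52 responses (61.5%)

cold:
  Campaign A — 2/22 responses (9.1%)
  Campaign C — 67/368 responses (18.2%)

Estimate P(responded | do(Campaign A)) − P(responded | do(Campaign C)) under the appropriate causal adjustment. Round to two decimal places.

+0.15

Campaign C is higher inside every engagement tier stratum but Campaign A is higher in aggregate. Whether to stratify depends on how engagement tier relates to the campaign.
Engagement tier is recorded after the campaign and is itself shifted by it — it sits on the causal path from campaign to outcome. Conditioning on a mediator would strip out part of the effect we want; the pooled comparison gives the total causal effect.
The causal difference is the pooled difference: 0.389 − 0.236 = +0.153.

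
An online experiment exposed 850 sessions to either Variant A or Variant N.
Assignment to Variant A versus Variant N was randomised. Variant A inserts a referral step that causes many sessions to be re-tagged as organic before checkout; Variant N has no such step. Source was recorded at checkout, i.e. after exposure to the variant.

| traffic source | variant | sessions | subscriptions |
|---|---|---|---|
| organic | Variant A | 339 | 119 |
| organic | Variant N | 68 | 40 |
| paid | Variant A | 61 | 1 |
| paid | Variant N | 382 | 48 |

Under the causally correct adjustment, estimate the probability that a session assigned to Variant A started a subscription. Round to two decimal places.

The distribution of traffic source is itself part of what the variant does — it is an intermediate outcome. Holding it fixed would remove that part of the effect; the total effect is the pooled difference.
So P(outcome | do(Variant A)) is just the pooled rate for Variant A: 120/400 = 0.300.

0.30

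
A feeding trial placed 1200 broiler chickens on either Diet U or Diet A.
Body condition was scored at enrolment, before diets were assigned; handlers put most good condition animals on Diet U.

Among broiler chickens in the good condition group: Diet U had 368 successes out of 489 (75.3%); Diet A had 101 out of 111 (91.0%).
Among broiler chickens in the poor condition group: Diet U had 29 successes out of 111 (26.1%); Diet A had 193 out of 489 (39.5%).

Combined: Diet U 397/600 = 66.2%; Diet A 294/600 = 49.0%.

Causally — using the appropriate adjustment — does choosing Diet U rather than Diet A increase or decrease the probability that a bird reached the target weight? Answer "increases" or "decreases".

decreases

Starting body condition is set before the diet has any effect — it is not caused by the diet — and it independently drives the outcome. That makes it a confounder, so the causal comparison is within starting body condition levels.
Within each level — good condition: 75.3% vs 91.0%; poor condition: 26.1% vs 39.5% — Diet A is higher every time.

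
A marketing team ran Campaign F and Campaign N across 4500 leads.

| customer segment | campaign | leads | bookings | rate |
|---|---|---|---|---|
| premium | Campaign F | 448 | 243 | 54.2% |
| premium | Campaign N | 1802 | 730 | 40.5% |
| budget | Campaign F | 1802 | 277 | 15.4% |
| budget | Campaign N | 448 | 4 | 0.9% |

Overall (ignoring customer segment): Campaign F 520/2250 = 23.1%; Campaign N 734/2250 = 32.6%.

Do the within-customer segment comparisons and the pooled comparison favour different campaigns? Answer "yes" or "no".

yes

Within each customer segment level (premium 54.2% vs 40.5%; budget 15.4% vs 0.9%), Campaign F has the higher rate every time. Pooled: 23.1% vs 32.6% — Campaign N has the higher rate overall. The two comparisons disagree.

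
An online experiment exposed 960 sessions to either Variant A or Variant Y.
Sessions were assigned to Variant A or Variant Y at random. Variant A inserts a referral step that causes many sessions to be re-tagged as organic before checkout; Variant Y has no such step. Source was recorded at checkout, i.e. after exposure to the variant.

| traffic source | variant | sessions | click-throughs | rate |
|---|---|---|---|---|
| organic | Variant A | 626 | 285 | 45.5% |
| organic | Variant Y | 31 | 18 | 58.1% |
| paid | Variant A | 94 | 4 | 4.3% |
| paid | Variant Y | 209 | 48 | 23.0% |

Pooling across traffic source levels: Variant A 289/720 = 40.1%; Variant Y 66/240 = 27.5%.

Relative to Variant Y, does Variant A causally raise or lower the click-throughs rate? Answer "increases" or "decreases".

increases

Within every traffic source level Variant Y has the higher rate, yet pooled Variant A does — Simpson's reversal.
Because the variant influences traffic source, traffic source is a post-treatment mediator, not a confounder. Stratifying on it would bias the estimate; the causal effect is the crude pooled difference.
Pooled: Variant A 40.1% vs Variant Y 27.5%; Variant A is higher overall.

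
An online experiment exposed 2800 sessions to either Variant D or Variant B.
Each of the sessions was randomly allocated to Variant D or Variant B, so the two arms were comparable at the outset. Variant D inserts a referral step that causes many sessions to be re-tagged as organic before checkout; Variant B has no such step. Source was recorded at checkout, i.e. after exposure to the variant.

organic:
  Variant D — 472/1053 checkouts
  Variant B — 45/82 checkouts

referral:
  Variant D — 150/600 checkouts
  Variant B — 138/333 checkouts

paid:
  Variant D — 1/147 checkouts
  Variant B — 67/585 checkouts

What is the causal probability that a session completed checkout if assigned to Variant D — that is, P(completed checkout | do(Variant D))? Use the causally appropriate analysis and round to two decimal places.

0.35

Variant B is higher inside every traffic source stratum but Variant D is higher in aggregate. Whether to stratify depends on how traffic source relates to the variant.
The distribution of traffic source is itself part of what the variant does — it is an intermediate outcome. Holding it fixed would remove that part of the effect; the total effect is the pooled difference.
So P(outcome | do(Variant D)) is just the pooled rate for Variant D: 623/1800 = 0.346.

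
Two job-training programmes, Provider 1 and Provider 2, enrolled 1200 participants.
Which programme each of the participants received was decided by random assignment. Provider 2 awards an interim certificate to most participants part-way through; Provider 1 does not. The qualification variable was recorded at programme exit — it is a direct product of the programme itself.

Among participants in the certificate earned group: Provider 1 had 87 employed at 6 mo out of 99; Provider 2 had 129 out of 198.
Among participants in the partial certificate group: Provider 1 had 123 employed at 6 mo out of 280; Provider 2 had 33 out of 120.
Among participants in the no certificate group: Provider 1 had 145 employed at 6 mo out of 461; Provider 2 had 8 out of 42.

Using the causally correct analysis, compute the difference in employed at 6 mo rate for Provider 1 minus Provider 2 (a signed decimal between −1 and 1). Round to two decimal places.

Provider 1 is higher inside every qualification attained during the programme stratum but Provider 2 is higher in aggregate. Whether to stratify depends on how qualification attained during the programme relates to the programme.
Stratifying would compare programmes among participants the programmes themselves sorted into qualification attained during the programme groups — a form of selection on an intermediate. The unconditioned pooled rates give the total causal effect.
The causal difference is the pooled difference: 0.423 − 0.472 = -0.050.

-0.05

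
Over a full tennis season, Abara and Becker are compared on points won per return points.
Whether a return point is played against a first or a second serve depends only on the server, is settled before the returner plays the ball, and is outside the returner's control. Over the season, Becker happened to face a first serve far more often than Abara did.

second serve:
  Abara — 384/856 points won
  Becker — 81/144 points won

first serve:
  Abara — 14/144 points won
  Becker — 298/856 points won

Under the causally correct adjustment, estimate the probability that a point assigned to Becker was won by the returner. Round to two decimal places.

0.46

The serve type-specific comparison favours Becker throughout, but the pooled figures favour Abara. The question is whether to condition on serve type.
Nothing the player does changes serve type; the imbalance is an allocation artefact. With serve type also predicting the outcome, the pooled figure is confounded, and the within-stratum comparison is the causal one.
Standardising Becker to the population serve type mix: 0.500·81/144 + 0.500·298/856 = 0.455.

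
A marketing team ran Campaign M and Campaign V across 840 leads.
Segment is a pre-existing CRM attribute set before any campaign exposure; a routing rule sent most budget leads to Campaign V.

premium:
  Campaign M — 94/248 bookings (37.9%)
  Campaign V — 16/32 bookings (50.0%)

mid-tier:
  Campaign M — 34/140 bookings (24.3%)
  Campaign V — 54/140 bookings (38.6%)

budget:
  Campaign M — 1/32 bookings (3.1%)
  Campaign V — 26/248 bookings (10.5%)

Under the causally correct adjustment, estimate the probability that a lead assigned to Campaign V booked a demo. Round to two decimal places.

The customer segment-specific comparison favours Campaign V throughout, but the pooled figures favour Campaign M. The question is whether to condition on customer segment.
Since customer segment is a pre-existing factor (not a product of the campaign) and it affects the outcome on its own, it is a confounder. The stratified rates, not the pooled rate, identify the causal effect.
Standardising Campaign V to the population customer segment mix: 0.333·16/32 + 0.333·54/140 + 0.333·26/248 = 0.330.

0.33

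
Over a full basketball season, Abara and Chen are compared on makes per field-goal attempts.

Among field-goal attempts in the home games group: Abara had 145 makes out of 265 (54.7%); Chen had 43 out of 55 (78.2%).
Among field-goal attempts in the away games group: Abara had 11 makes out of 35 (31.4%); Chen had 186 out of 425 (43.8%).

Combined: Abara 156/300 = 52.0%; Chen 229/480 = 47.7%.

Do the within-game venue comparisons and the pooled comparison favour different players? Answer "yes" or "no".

Within each game venue level (home games 54.7% vs 78.2%; away games 31.4% vs 43.8%), Chen has the higher rate every time. Pooled: 52.0% vs 47.7% — Abara has the higher rate overall. The two comparisons disagree.

yes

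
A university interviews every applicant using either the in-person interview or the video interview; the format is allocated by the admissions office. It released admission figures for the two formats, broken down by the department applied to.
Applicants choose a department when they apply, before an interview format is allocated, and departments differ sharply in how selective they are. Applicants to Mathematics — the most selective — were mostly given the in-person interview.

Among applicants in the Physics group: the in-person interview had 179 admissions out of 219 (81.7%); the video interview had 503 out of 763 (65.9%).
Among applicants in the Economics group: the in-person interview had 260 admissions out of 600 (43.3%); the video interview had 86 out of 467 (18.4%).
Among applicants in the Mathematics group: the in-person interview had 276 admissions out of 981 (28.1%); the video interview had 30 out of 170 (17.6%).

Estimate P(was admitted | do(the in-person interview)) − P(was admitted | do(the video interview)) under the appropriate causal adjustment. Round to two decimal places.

+0.17

Nothing the interview format does changes department; the imbalance is an allocation artefact. With department also predicting the outcome, the pooled figure is confounded, and the within-stratum comparison is the causal one.
Adjusting over the population distribution of department: 0.307·(0.817−0.659) + 0.333·(0.433−0.184) + 0.360·(0.281−0.176) = +0.169.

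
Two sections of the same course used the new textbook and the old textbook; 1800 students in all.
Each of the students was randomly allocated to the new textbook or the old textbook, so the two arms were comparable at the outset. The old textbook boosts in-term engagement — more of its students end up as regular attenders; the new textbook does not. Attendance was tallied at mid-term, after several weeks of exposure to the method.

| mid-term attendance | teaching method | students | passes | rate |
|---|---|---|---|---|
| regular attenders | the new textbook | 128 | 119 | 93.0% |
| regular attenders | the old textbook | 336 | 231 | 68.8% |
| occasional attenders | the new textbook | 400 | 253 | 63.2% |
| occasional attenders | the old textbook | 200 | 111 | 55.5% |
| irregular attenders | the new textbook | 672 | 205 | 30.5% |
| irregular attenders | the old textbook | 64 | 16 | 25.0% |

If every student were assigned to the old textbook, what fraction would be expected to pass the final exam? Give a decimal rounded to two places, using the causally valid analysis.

0.60

Mid-term attendance lies on the pathway teaching method → mid-term attendance → outcome, so adjusting for it blocks the indirect effect. For the total causal effect of teaching method, use the unadjusted pooled rates.
So P(outcome | do(the old textbook)) is just the pooled rate for the old textbook: 358/600 = 0.597.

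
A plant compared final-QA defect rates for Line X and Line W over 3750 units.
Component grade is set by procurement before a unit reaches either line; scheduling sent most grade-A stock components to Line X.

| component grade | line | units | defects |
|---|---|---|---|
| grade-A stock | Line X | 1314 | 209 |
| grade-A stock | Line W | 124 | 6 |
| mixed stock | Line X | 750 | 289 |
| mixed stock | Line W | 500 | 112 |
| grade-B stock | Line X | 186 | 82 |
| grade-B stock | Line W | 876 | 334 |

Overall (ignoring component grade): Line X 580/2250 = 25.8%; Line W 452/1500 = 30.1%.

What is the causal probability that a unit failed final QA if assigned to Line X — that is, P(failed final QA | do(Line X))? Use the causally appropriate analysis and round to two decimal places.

Since component grade is a pre-existing factor (not a product of the line) and it affects the outcome on its own, it is a confounder. The stratified rates, not the pooled rate, identify the causal effect.
Standardising Line X to the population component grade mix: 0.383·209/1314 + 0.333·289/750 + 0.283·82/186 = 0.314.

0.31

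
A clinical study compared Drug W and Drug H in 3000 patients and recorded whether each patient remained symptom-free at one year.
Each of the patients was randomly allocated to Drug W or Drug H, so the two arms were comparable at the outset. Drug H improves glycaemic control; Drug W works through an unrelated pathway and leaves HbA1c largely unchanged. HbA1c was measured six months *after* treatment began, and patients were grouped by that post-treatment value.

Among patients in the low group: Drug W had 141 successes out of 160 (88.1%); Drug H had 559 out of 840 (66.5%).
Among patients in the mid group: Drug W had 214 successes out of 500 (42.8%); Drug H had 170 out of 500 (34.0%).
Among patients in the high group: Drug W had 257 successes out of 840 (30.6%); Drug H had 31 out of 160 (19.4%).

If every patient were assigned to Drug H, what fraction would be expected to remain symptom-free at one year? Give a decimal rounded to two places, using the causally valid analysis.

Within every HbA1c level Drug W has the higher rate, yet pooled Drug H does — Simpson's reversal.
HbA1c is recorded after the drug and is itself shifted by it — it sits on the causal path from drug to outcome. Conditioning on a mediator would strip out part of the effect we want; the pooled comparison gives the total causal effect.
So P(outcome | do(Drug H)) is just the pooled rate for Drug H: 760/1500 = 0.507.

0.51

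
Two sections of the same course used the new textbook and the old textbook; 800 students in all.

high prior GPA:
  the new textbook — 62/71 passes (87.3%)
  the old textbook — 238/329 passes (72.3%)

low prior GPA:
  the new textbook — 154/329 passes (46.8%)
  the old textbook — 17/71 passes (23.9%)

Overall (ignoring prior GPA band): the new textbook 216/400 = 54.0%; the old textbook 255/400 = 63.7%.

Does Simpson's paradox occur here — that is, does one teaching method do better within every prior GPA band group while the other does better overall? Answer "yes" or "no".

Within each prior GPA band level (high prior GPA 87.3% vs 72.3%; low prior GPA 46.8% vs 23.9%), the new textbook has the higher rate every time. Pooled: 54.0% vs 63.7% — the old textbook has the higher rate overall. The two comparisons disagree.

yes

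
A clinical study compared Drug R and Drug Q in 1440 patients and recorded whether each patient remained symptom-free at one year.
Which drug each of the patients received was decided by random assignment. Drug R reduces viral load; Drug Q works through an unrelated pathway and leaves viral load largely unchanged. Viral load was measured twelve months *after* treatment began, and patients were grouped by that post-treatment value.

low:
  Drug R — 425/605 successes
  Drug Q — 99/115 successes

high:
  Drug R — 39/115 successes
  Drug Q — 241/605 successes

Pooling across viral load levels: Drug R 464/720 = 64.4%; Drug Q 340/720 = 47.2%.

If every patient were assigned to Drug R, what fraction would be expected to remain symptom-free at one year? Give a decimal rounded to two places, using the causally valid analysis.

0.64

Viral load is recorded after the drug and is itself shifted by it — it sits on the causal path from drug to outcome. Conditioning on a mediator would strip out part of the effect we want; the pooled comparison gives the total causal effect.
So P(outcome | do(Drug R)) is just the pooled rate for Drug R: 464/720 = 0.644.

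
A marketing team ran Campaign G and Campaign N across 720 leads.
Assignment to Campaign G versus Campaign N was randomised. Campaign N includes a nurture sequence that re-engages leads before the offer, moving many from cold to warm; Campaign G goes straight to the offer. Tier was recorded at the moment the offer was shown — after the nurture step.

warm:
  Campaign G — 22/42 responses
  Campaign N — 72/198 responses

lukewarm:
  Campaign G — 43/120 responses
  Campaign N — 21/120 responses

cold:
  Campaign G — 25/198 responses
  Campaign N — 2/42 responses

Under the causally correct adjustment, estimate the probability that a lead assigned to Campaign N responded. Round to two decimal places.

Within every engagement tier level Campaign G has the higher rate, yet pooled Campaign N does — Simpson's reversal.
Because the campaign influences engagement tier, engagement tier is a post-treatment mediator, not a confounder. Stratifying on it would bias the estimate; the causal effect is the crude pooled difference.
So P(outcome | do(Campaign N)) is just the pooled rate for Campaign N: 95/360 = 0.264.

0.26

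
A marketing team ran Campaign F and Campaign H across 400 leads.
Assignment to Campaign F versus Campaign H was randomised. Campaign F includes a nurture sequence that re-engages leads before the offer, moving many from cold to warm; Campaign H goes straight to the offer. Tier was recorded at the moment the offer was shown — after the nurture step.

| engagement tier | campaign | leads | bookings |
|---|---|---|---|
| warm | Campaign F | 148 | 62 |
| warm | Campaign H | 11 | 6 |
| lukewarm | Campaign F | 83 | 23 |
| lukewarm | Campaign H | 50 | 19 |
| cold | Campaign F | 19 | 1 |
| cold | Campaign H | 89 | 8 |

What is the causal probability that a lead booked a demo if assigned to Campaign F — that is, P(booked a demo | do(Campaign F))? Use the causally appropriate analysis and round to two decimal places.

0.34

Campaign H is higher inside every engagement tier stratum but Campaign F is higher in aggregate. Whether to stratify depends on how engagement tier relates to the campaign.
The distribution of engagement tier is itself part of what the campaign does — it is an intermediate outcome. Holding it fixed would remove that part of the effect; the total effect is the pooled difference.
So P(outcome | do(Campaign F)) is just the pooled rate for Campaign F: 86/250 = 0.344.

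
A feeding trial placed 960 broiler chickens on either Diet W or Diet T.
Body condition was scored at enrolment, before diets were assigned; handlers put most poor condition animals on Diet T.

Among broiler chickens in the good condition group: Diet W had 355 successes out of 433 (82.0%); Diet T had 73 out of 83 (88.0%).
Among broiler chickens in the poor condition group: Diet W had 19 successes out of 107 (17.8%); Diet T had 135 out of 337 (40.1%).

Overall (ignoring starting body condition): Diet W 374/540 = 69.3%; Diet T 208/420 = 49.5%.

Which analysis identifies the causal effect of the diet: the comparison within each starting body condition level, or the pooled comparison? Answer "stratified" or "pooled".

Here starting body condition is a common cause — it drives both which diet a case falls under and the outcome. The crude comparison mixes populations; the stratum-specific rates are the causally relevant ones.
Within each level — good condition: 82.0% vs 88.0%; poor condition: 17.8% vs 40.1% — Diet T is higher every time.

stratified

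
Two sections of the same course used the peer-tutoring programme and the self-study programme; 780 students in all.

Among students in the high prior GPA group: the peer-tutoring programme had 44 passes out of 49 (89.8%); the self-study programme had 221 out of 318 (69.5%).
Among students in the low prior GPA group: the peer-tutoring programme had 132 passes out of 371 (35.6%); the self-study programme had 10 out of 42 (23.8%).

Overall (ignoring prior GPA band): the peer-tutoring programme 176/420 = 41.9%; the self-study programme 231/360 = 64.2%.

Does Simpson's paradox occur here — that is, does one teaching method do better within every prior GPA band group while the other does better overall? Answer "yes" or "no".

Within each prior GPA band level (high prior GPA 89.8% vs 69.5%; low prior GPA 35.6% vs 23.8%), the peer-tutoring programme has the higher rate every time. Pooled: 41.9% vs 64.2% — the self-study programme has the higher rate overall. The two comparisons disagree.

yes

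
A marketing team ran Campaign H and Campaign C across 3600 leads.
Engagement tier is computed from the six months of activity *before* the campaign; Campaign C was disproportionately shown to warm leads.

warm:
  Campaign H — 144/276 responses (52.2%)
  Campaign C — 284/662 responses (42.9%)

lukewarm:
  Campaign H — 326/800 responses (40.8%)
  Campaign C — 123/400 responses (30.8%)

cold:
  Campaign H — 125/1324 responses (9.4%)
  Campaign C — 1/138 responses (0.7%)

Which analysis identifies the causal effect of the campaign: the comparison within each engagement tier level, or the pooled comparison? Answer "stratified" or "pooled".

stratified

Campaign H is higher inside every engagement tier stratum but Campaign C is higher in aggregate. Whether to stratify depends on how engagement tier relates to the campaign.
Engagement tier is set before the campaign has any effect — it is not caused by the campaign — and it independently drives the outcome. That makes it a confounder, so the causal comparison is within engagement tier levels.
Within each level — warm: 52.2% vs 42.9%; lukewarm: 40.8% vs 30.8%; cold: 9.4% vs 0.7% — Campaign H is higher every time.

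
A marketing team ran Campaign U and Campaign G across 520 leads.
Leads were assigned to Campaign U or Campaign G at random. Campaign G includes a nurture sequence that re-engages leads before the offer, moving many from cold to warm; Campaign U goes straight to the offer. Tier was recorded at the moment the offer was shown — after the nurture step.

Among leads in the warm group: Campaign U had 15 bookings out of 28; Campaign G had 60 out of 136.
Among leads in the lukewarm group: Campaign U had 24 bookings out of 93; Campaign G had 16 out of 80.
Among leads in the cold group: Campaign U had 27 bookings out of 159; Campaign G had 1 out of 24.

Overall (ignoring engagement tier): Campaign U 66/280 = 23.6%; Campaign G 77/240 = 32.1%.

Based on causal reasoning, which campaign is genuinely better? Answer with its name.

Campaign G

Campaign U is higher inside every engagement tier stratum but Campaign G is higher in aggregate. Whether to stratify depends on how engagement tier relates to the campaign.
Engagement tier lies on the pathway campaign → engagement tier → outcome, so adjusting for it blocks the indirect effect. For the total causal effect of campaign, use the unadjusted pooled rates.
Pooled: Campaign U 23.6% vs Campaign G 32.1%; Campaign G is higher overall.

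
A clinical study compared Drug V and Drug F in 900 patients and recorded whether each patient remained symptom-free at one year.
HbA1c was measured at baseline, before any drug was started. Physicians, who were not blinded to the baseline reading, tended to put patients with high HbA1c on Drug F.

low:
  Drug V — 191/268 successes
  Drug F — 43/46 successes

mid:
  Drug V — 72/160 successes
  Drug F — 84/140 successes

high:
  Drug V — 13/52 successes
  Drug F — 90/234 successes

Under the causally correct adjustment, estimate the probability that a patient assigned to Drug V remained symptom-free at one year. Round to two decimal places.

0.48

HbA1c satisfies the back-door criterion: it is not a descendant of the drug, and it blocks the spurious path from drug to outcome. Adjusting for it (i.e., using the within-HbA1c rates) gives the causal effect.
Standardising Drug V to the population HbA1c mix: 0.349·191/268 + 0.333·72/160 + 0.318·13/52 = 0.478.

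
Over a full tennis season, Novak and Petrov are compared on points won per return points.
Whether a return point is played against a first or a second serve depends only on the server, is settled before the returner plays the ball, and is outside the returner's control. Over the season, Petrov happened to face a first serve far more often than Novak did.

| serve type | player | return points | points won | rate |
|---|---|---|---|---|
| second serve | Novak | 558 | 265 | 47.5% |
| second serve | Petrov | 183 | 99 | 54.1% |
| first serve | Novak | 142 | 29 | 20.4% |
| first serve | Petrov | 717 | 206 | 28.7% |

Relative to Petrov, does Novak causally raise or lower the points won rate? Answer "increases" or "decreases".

Serve type differs across players for reasons unrelated to any effect of the player itself, and it separately predicts the outcome — a classic confounder. We must compare within serve type levels.
Within each level — second serve: 47.5% vs 54.1%; first serve: 20.4% vs 28.7% — Petrov is higher every time.

decreases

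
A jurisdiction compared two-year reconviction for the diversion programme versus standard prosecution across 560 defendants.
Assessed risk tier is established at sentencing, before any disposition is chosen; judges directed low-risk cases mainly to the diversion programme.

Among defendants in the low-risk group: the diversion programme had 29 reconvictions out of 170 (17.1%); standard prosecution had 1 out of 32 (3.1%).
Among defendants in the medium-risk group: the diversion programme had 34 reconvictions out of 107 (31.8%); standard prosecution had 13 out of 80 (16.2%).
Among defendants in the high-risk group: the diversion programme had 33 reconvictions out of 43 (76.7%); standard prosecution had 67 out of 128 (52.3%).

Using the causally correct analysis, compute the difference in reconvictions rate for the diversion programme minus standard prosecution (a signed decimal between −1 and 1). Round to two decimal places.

Assessed risk tier differs across dispositions for reasons unrelated to any effect of the disposition itself, and it separately predicts the outcome — a classic confounder. We must compare within assessed risk tier levels.
Adjusting over the population distribution of assessed risk tier: 0.361·(0.171−0.031) + 0.334·(0.318−0.163) + 0.305·(0.767−0.523) = +0.177.

+0.18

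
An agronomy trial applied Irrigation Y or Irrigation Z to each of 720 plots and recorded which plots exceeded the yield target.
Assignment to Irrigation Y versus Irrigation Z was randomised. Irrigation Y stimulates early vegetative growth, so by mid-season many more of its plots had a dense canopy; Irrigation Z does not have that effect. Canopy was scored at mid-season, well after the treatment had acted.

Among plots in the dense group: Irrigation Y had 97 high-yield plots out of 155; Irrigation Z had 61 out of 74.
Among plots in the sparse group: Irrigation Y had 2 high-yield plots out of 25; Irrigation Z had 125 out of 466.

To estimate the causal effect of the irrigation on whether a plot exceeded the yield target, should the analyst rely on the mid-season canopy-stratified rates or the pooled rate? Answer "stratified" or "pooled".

pooled

Stratifying would compare irrigations among plots the irrigations themselves sorted into mid-season canopy groups — a form of selection on an intermediate. The unconditioned pooled rates give the total causal effect.
Pooled: Irrigation Y 55.0% vs Irrigation Z 34.4%; Irrigation Y is higher overall.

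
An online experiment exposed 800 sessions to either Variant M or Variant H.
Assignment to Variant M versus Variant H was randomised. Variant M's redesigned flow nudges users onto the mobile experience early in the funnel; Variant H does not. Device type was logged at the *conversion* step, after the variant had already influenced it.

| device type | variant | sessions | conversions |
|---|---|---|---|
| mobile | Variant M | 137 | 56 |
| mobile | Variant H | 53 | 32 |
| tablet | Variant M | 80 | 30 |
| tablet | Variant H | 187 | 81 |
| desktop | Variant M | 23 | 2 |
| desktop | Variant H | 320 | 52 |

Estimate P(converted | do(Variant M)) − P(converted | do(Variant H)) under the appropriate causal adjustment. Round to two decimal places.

Stratifying would compare variants among sessions the variants themselves sorted into device type groups — a form of selection on an intermediate. The unconditioned pooled rates give the total causal effect.
The causal difference is the pooled difference: 0.367 − 0.295 = +0.072.

+0.07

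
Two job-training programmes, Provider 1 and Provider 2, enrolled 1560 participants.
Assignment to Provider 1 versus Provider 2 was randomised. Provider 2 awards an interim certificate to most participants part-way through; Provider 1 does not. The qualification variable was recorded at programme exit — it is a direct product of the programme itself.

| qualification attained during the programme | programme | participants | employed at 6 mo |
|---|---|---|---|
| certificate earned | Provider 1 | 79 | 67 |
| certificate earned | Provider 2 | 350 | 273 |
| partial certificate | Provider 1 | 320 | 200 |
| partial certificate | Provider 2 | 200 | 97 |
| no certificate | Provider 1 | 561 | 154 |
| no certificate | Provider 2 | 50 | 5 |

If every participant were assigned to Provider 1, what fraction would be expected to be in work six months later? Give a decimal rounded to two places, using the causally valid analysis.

0.44

Qualification attained during the programme here is a post-treatment variable shaped by the programme; conditioning on it would introduce bias rather than remove it. The overall comparison is the causal one.
So P(outcome | do(Provider 1)) is just the pooled rate for Provider 1: 421/960 = 0.439.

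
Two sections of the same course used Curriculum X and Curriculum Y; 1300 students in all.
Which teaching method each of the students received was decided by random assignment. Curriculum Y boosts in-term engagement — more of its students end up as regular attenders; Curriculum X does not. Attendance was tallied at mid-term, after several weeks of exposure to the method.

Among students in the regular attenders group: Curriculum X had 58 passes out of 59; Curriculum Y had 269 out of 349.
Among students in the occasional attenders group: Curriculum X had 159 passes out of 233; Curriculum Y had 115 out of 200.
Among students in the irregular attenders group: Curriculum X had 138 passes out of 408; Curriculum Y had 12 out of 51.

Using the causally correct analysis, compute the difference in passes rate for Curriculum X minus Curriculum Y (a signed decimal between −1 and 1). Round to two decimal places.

The distribution of mid-term attendance is itself part of what the teaching method does — it is an intermediate outcome. Holding it fixed would remove that part of the effect; the total effect is the pooled difference.
The causal difference is the pooled difference: 0.507 − 0.660 = -0.153.

-0.15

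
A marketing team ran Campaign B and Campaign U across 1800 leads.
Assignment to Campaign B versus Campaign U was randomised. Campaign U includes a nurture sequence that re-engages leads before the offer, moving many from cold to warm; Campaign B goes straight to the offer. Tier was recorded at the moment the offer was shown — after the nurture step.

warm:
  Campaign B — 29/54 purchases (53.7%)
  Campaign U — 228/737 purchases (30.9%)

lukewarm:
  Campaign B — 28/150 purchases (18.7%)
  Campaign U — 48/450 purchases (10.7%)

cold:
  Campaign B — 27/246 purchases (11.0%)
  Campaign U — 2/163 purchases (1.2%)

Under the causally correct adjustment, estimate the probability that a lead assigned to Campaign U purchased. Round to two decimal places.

The engagement tier-specific comparison favours Campaign B throughout, but the pooled figures favour Campaign U. The question is whether to condition on engagement tier.
Stratifying would compare campaigns among leads the campaigns themselves sorted into engagement tier groups — a form of selection on an intermediate. The unconditioned pooled rates give the total causal effect.
So P(outcome | do(Campaign U)) is just the pooled rate for Campaign U: 278/1350 = 0.206.

0.21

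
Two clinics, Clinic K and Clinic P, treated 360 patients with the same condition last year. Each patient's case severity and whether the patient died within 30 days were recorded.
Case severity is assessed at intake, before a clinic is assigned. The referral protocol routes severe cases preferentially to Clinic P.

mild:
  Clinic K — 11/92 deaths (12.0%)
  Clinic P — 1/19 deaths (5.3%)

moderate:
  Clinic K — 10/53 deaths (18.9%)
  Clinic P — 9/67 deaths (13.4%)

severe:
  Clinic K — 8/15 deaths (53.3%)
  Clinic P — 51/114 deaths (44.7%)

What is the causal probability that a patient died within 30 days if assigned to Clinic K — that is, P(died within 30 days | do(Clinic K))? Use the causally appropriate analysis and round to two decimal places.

The case severity-specific comparison favours Clinic P throughout, but the pooled figures favour Clinic K. The question is whether to condition on case severity.
Case severity is set before the clinic has any effect — it is not caused by the clinic — and it independently drives the outcome. That makes it a confounder, so the causal comparison is within case severity levels.
Standardising Clinic K to the population case severity mix: 0.308·11/92 + 0.333·10/53 + 0.358·8/15 = 0.291.

0.29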